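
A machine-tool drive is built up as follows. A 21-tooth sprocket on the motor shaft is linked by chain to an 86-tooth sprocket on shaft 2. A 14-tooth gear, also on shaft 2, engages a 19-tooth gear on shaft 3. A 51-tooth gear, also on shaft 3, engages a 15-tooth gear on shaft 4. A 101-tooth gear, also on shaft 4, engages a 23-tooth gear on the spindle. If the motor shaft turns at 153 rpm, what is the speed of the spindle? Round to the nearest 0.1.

411.0 rpm

Chain: ratio = 86/21 = 4.0952, so shaft 2 turns at 153 / 4.0952 = 37.36 rpm.
Gear mesh: ratio = 19/14 = 1.3571, so shaft 3 turns at 37.36 / 1.3571 = 27.529 rpm.
Gear mesh: ratio = 15/51 = 0.29412, so shaft 4 turns at 27.529 / 0.29412 = 93.598 rpm.
Gear mesh: ratio = 23/101 = 0.22772, so the spindle turns at 93.598 / 0.22772 = 411.02 rpm.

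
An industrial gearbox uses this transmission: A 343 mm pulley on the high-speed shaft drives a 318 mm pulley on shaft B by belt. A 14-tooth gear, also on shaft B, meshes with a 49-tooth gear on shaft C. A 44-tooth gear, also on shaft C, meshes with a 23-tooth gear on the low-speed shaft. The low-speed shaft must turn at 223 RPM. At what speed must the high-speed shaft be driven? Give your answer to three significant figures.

378 RPM

Overall ratio R = 0.92711 × 3.5 × 0.52273 = 1.6962.
Required input speed = output speed × R = 223 × 1.6962 = 378.25 RPM.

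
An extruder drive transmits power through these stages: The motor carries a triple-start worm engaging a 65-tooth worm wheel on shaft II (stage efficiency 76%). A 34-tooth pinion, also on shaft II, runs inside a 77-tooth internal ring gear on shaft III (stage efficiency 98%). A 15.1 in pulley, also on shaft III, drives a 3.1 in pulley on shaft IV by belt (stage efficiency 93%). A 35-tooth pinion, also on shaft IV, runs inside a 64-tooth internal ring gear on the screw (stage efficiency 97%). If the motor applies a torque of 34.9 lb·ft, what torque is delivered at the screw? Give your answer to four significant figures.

431.9 lb·ft

worm 65/3 = 21.667 → τ = 34.9·21.667·0.76 = 574.69 lb·ft
internal gear 77/34 = 2.2647 → τ = 574.69·2.2647·0.98 = 1275.5 lb·ft
belt 3.1/15.1 = 0.2053 → τ = 1275.5·0.2053·0.93 = 243.52 lb·ft
internal gear 64/35 = 1.8286 → τ = 243.52·1.8286·0.97 = 431.94 lb·ft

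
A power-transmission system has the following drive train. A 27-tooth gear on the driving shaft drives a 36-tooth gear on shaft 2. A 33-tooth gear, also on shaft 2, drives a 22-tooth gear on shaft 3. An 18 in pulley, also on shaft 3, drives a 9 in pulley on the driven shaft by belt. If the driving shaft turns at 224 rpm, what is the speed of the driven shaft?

504 rpm

the driving shaft → shaft 2 (gear mesh, 36/27): 224 ÷ 1.3333 = 168 rpm
shaft 2 → shaft 3 (gear mesh, 22/33): 168 ÷ 0.66667 = 252 rpm
shaft 3 → the driven shaft (belt, 9/18): 252 ÷ 0.5 = 504 rpm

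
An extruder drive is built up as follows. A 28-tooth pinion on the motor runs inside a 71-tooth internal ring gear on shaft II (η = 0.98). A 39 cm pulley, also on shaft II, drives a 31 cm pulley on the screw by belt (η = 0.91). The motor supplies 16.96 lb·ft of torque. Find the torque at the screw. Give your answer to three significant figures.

After the internal gear (71/28): 16.96 × 2.5357 × 0.98 = 42.146 lb·ft
After the belt (31/39): 42.146 × 0.79487 × 0.91 = 30.485 lb·ft

30.5 lb·ft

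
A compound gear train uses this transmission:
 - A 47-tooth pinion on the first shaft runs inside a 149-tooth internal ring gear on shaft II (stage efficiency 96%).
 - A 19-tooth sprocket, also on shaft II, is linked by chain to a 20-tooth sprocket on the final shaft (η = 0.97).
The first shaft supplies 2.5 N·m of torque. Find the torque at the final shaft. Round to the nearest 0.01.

7.77 N·m

After the internal gear (149/47): 2.5 × 3.1702 × 0.96 = 7.6085 N·m
After the chain (20/19): 7.6085 × 1.0526 × 0.97 = 7.7687 N·m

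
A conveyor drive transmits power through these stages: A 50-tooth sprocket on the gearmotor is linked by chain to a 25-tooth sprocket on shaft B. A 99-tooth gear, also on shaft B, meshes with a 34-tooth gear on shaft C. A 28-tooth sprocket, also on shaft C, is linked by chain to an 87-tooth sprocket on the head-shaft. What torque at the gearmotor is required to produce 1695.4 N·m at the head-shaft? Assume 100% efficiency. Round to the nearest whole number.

Overall ratio R = 0.5 × 0.34343 × 3.1071 = 0.53355.
Input torque = output torque / R = 1695.4 / 0.53355 = 3177.6 N·m.

3178 N·m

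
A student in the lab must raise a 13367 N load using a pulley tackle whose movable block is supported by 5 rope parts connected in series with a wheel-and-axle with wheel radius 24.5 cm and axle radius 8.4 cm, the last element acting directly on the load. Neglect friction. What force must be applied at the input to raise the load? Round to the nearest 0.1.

Block-and-tackle MA = number of supporting rope parts = 5.
Wheel-and-axle MA = R/r = 24.5/8.4 = 2.9167.
Combined ideal MA = 5 × 2.9167 = 14.583.
Effort = load / MA = 13367 / 14.583 = 916.59 N.

916.6 N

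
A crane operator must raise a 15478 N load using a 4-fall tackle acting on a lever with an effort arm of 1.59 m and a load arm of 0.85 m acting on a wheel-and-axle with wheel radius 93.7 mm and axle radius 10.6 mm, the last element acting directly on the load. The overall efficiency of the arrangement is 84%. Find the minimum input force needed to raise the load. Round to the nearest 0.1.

278.6 N

Block-and-tackle MA = number of supporting rope parts = 4.
Lever MA = effort arm / load arm = 1.59/0.85 = 1.8706.
Wheel-and-axle MA = R/r = 93.7/10.6 = 8.8396.
Combined ideal MA = 4 × 1.8706 × 8.8396 = 66.141.
Actual MA = 66.141 × 0.84 = 55.559.
Effort = load / actual MA = 15478 / 55.559 = 278.59 N.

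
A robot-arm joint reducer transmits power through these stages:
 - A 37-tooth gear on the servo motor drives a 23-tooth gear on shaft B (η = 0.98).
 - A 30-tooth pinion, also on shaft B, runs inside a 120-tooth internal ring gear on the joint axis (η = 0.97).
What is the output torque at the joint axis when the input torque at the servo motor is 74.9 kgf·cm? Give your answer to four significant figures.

gear mesh 23/37 = 0.62162 → τ = 74.9·0.62162·0.98 = 45.628 kgf·cm
internal gear 120/30 = 4 → τ = 45.628·4·0.97 = 177.04 kgf·cm

177.0 kgf·cm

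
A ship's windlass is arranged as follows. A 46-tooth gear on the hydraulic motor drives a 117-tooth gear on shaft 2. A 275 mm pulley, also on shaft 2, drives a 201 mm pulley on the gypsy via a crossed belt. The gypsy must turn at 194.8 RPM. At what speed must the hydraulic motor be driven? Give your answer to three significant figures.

362 RPM

Overall ratio R = 2.5435 × 0.73091 = 1.8591.
Required input speed = output speed × R = 194.8 × 1.8591 = 362.14 RPM.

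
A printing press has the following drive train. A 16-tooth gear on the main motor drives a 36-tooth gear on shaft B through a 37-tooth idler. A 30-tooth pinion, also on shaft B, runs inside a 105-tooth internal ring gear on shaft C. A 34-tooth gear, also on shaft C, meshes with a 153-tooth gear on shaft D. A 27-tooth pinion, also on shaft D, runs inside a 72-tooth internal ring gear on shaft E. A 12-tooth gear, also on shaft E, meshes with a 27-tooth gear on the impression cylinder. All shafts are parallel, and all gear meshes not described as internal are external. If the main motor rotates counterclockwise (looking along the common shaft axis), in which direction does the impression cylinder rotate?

the main motor → shaft B: driver → idler → driven is 2 external meshes, 2 reversals → CCW.
shaft B → shaft C: internal mesh, same direction → CCW.
shaft C → shaft D: external mesh, 1 reversal → CW.
shaft D → shaft E: internal mesh, same direction → CW.
shaft E → the impression cylinder: external mesh, 1 reversal → CCW.
4 reversals in total — an even number — so the impression cylinder turns the same way as the main motor.

counterclockwise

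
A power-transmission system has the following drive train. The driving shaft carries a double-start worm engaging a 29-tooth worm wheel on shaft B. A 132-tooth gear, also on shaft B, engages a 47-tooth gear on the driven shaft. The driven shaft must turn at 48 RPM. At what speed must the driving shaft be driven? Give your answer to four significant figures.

247.8 RPM

Overall ratio R = 14.5 × 0.35606 = 5.1629.
Required input speed = output speed × R = 48 × 5.1629 = 247.82 RPM.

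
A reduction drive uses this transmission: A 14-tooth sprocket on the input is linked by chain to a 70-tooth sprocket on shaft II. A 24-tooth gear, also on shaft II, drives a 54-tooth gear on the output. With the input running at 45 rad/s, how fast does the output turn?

Chain: ratio = 70/14 = 5, so shaft II turns at 45 / 5 = 9 rad/s.
Gear mesh: ratio = 54/24 = 2.25, so the output turns at 9 / 2.25 = 4 rad/s.

4 rad/s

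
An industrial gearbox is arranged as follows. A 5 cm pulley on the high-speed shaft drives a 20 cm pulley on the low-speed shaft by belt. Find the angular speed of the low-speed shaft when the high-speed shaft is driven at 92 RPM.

23 RPM

Belt: ratio = 20/5 = 4, so the low-speed shaft turns at 92 / 4 = 23 RPM.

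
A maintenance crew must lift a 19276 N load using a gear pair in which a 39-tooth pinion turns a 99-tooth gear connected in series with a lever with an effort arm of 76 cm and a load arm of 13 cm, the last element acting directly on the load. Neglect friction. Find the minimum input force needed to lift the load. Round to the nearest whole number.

Gear pair MA = 99/39 = 2.5385.
Lever MA = effort arm / load arm = 76/13 = 5.8462.
Combined ideal MA = 2.5385 × 5.8462 = 14.84.
Effort = load / MA = 19276 / 14.84 = 1298.9 N.

1299 N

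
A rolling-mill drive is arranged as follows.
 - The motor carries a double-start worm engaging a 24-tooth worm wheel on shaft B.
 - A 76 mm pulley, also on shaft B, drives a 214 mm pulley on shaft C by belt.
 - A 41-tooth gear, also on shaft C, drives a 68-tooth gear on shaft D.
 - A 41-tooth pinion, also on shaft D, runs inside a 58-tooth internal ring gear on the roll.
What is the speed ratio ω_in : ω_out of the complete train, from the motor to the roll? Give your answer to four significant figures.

79.28

Each stage contributes driven/driver: worm 24/2 = 12, belt 214/76 = 2.8158, gear mesh 68/41 = 1.6585, internal gear 58/41 = 1.4146.
Overall: 12 × 2.8158 × 1.6585 × 1.4146 = 79.278.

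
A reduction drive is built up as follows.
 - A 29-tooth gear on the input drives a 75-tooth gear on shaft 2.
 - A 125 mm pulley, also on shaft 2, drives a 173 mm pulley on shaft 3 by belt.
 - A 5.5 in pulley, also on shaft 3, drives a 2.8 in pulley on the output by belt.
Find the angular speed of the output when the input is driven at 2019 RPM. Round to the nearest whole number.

1108 RPM

gear mesh 75/29 = 2.5862 → 2019/2.5862 = 780.68 RPM
belt 173/125 = 1.384 → 780.68/1.384 = 564.08 RPM
belt 2.8/5.5 = 0.50909 → 564.08/0.50909 = 1108 RPM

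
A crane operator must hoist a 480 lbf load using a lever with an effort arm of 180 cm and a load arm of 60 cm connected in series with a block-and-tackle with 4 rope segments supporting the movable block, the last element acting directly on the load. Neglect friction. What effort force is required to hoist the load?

Lever MA = effort arm / load arm = 180/60 = 3.
Block-and-tackle MA = number of supporting rope parts = 4.
Combined ideal MA = 3 × 4 = 12.
Effort = load / MA = 480 / 12 = 40 lbf.

40 lbf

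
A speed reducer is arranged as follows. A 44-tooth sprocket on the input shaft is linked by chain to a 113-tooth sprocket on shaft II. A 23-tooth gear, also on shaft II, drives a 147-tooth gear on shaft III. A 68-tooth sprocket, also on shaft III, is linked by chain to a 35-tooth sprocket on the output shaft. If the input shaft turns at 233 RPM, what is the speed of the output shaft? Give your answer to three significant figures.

Chain: ratio = 113/44 = 2.5682, so shaft II turns at 233 / 2.5682 = 90.726 RPM.
Gear mesh: ratio = 147/23 = 6.3913, so shaft III turns at 90.726 / 6.3913 = 14.195 RPM.
Chain: ratio = 35/68 = 0.51471, so the output shaft turns at 14.195 / 0.51471 = 27.579 RPM.

27.6 RPM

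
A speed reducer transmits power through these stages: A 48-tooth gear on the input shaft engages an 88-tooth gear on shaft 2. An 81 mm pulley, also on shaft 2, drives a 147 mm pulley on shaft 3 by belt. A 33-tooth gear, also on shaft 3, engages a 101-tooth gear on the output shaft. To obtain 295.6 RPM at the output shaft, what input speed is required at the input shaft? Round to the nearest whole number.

Overall ratio R = 1.8333 × 1.8148 × 3.0606 = 10.183.
Required input speed = output speed × R = 295.6 × 10.183 = 3010.1 RPM.

3010 RPM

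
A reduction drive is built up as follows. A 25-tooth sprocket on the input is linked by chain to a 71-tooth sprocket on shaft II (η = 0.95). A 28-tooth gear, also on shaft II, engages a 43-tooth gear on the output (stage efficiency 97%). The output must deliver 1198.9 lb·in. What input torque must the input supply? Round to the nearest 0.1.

Overall ratio R = 2.84 × 1.5357 = 4.3614; overall efficiency η = 0.95 × 0.97 = 0.9215.
Input torque = output torque / (R × η) = 1198.9 / (4.3614 × 0.9215) = 298.3 lb·in.

298.3 lb·in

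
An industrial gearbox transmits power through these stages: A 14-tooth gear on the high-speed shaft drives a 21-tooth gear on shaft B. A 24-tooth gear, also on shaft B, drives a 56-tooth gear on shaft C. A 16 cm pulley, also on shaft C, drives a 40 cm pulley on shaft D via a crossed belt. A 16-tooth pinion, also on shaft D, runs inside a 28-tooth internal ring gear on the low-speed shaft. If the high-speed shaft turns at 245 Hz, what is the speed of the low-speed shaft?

the high-speed shaft → shaft B (gear mesh, 21/14): 245 ÷ 1.5 = 163.33 Hz
shaft B → shaft C (gear mesh, 56/24): 163.33 ÷ 2.3333 = 70 Hz
shaft C → shaft D (belt, 40/16): 70 ÷ 2.5 = 28 Hz
shaft D → the low-speed shaft (internal gear, 28/16): 28 ÷ 1.75 = 16 Hz

16 Hz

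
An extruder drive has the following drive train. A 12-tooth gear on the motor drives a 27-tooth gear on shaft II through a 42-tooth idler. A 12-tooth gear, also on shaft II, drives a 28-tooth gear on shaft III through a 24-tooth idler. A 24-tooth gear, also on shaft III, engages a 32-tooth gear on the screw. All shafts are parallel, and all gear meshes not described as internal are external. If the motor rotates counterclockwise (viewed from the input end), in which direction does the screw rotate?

clockwise

the motor → shaft II: driver → idler → driven is 2 external meshes, 2 reversals → CCW.
shaft II → shaft III: driver → idler → driven is 2 external meshes, 2 reversals → CCW.
shaft III → the screw: external mesh, 1 reversal → CW.
5 reversals in total — an odd number — so the screw turns opposite to the motor.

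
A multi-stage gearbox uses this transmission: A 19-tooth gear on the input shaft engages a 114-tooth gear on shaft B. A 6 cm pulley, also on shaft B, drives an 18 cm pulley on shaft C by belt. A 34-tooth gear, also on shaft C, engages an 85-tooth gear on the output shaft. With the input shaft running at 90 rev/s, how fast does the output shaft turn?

2 rev/s

gear mesh 114/19 = 6 → 90/6 = 15 rev/s
belt 18/6 = 3 → 15/3 = 5 rev/s
gear mesh 85/34 = 2.5 → 5/2.5 = 2 rev/s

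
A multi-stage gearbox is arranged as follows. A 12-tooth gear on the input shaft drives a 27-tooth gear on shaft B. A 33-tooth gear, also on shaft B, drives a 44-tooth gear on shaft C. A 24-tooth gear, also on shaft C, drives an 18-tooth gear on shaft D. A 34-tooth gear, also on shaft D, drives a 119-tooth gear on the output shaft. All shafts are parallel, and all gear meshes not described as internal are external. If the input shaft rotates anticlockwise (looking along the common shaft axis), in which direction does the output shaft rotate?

anticlockwise

the input shaft → shaft B: external mesh, 1 reversal → CW.
shaft B → shaft C: external mesh, 1 reversal → CCW.
shaft C → shaft D: external mesh, 1 reversal → CW.
shaft D → the output shaft: external mesh, 1 reversal → CCW.
4 reversals in total — an even number — so the output shaft turns the same way as the input shaft.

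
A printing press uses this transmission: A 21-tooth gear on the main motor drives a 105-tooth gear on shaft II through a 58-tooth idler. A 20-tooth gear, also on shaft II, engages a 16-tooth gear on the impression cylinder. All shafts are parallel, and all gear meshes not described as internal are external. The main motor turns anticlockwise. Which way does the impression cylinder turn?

the main motor → shaft II: driver → idler → driven is 2 external meshes, 2 reversals → CCW.
shaft II → the impression cylinder: external mesh, 1 reversal → CW.
3 reversals in total — an odd number — so the impression cylinder turns opposite to the main motor.

clockwise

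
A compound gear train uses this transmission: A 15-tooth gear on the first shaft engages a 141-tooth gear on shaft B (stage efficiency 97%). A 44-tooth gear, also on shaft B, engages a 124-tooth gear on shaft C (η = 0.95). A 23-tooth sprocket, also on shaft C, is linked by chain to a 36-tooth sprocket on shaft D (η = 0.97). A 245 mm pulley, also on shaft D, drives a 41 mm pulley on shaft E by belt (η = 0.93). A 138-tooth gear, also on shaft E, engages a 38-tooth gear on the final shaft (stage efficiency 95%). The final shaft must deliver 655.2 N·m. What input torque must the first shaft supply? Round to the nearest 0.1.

434.2 N·m

Overall ratio R = 9.4 × 2.8182 × 1.5652 × 0.16735 × 0.27536 = 1.9107; overall efficiency η = 0.97 × 0.95 × 0.97 × 0.93 × 0.95 = 0.7897.
Input torque = output torque / (R × η) = 655.2 / (1.9107 × 0.7897) = 434.22 N·m.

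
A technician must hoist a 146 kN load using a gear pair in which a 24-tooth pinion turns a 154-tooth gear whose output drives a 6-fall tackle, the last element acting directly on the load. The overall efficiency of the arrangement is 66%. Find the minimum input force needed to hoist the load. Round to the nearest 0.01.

Gear pair MA = 154/24 = 6.4167.
Block-and-tackle MA = number of supporting rope parts = 6.
Combined ideal MA = 6.4167 × 6 = 38.5.
Actual MA = 38.5 × 0.66 = 25.41.
Effort = load / actual MA = 146 / 25.41 = 5.7458 kN.

5.75 kN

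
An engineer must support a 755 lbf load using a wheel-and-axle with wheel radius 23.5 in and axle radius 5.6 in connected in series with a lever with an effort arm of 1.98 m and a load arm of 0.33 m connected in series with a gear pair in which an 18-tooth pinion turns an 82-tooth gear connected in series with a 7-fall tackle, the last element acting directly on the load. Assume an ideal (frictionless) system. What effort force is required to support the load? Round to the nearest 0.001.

Wheel-and-axle MA = R/r = 23.5/5.6 = 4.1964.
Lever MA = effort arm / load arm = 1.98/0.33 = 6.
Gear pair MA = 82/18 = 4.5556.
Block-and-tackle MA = number of supporting rope parts = 7.
Combined ideal MA = 4.1964 × 6 × 4.5556 × 7 = 802.92.
Effort = load / MA = 755 / 802.92 = 0.94032 lbf.

0.940 lbf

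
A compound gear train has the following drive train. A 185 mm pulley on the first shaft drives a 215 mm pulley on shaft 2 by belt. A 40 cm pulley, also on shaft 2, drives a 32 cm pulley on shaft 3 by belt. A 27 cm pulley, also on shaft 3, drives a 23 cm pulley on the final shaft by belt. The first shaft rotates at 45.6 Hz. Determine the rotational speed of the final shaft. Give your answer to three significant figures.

57.6 Hz

the first shaft → shaft 2 (belt, 215/185): 45.6 ÷ 1.1622 = 39.237 Hz
shaft 2 → shaft 3 (belt, 32/40): 39.237 ÷ 0.8 = 49.047 Hz
shaft 3 → the final shaft (belt, 23/27): 49.047 ÷ 0.85185 = 57.576 Hz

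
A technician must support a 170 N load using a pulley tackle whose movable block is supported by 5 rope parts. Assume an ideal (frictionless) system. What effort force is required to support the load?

34 N

Block-and-tackle MA = number of supporting rope parts = 5.
Effort = load / MA = 170 / 5 = 34 N.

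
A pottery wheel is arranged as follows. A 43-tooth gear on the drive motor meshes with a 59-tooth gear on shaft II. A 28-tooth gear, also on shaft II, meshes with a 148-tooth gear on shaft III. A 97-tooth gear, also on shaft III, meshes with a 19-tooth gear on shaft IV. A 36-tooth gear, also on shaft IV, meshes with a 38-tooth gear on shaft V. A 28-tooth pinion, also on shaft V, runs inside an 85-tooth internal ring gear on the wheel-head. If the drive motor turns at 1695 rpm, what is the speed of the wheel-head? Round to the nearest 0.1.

372.4 rpm

Gear mesh: ratio = 59/43 = 1.3721, so shaft II turns at 1695 / 1.3721 = 1235.3 rpm.
Gear mesh: ratio = 148/28 = 5.2857, so shaft III turns at 1235.3 / 5.2857 = 233.71 rpm.
Gear mesh: ratio = 19/97 = 0.19588, so shaft IV turns at 233.71 / 0.19588 = 1193.2 rpm.
Gear mesh: ratio = 38/36 = 1.0556, so shaft V turns at 1193.2 / 1.0556 = 1130.4 rpm.
Internal gear: ratio = 85/28 = 3.0357, so the wheel-head turns at 1130.4 / 3.0357 = 372.36 rpm.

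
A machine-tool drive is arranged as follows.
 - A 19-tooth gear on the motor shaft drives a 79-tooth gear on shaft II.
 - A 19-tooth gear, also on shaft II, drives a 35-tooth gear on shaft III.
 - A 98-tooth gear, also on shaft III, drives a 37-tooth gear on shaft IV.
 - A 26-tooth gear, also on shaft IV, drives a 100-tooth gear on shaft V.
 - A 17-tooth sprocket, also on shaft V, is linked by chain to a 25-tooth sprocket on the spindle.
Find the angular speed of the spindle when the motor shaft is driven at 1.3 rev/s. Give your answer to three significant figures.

gear mesh 79/19 = 4.1579 → 1.3/4.1579 = 0.31266 rev/s
gear mesh 35/19 = 1.8421 → 0.31266/1.8421 = 0.16973 rev/s
gear mesh 37/98 = 0.37755 → 0.16973/0.37755 = 0.44955 rev/s
gear mesh 100/26 = 3.8462 → 0.44955/3.8462 = 0.11688 rev/s
chain 25/17 = 1.4706 → 0.11688/1.4706 = 0.079481 rev/s

0.0795 rev/s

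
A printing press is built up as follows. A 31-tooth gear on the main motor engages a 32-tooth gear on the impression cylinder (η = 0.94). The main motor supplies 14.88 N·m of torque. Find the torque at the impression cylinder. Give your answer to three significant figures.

14.4 N·m

Gear mesh: ratio = 32/31 = 1.0323; torque at the impression cylinder = 14.88 × 1.0323 × 0.94 = 14.438 N·m.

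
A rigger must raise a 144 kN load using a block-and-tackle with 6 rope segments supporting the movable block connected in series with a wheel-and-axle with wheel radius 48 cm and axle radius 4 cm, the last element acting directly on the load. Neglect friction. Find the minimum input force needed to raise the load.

Block-and-tackle MA = number of supporting rope parts = 6.
Wheel-and-axle MA = R/r = 48/4 = 12.
Combined ideal MA = 6 × 12 = 72.
Effort = load / MA = 144 / 72 = 2 kN.

2 kN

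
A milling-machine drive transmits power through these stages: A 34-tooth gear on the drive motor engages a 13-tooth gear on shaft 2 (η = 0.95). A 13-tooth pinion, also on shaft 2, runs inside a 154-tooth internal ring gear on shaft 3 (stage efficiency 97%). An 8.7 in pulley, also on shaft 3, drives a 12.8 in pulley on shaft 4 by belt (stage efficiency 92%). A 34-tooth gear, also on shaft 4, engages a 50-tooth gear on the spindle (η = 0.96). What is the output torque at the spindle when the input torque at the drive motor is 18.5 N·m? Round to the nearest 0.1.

Gear mesh: ratio = 13/34 = 0.38235; torque at shaft 2 = 18.5 × 0.38235 × 0.95 = 6.7199 N·m.
Internal gear: ratio = 154/13 = 11.846; torque at shaft 3 = 6.7199 × 11.846 × 0.97 = 77.216 N·m.
Belt: ratio = 12.8/8.7 = 1.4713; torque at shaft 4 = 77.216 × 1.4713 × 0.92 = 104.52 N·m.
Gear mesh: ratio = 50/34 = 1.4706; torque at the spindle = 104.52 × 1.4706 × 0.96 = 147.55 N·m.

147.6 N·m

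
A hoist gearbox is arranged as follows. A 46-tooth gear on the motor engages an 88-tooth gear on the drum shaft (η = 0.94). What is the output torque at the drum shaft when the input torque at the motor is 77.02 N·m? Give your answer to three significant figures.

After the gear mesh (88/46): 77.02 × 1.913 × 0.94 = 138.5 N·m

139 N·m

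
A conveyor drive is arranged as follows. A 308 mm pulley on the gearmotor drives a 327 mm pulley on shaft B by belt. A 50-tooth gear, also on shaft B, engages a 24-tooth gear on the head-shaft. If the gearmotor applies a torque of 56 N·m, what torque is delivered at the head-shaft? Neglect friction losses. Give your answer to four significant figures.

28.54 N·m

After the belt (327/308): 56 × 1.0617 = 59.455 N·m
After the gear mesh (24/50): 59.455 × 0.48 = 28.538 N·m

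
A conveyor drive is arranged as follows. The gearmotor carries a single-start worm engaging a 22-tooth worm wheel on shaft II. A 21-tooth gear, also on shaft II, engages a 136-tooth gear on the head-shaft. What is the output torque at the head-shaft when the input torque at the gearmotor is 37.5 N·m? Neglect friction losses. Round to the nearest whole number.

worm 22/1 = 22 → τ = 37.5·22 = 825 N·m
gear mesh 136/21 = 6.4762 → τ = 825·6.4762 = 5342.9 N·m

5343 N·m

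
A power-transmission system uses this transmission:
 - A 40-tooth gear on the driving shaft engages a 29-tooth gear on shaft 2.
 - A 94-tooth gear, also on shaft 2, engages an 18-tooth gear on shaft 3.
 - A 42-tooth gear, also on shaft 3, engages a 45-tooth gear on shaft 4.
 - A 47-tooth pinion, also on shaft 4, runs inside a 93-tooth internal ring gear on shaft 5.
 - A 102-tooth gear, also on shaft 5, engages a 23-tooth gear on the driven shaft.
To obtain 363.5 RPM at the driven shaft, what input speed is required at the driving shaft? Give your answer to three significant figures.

24.1 RPM

Overall ratio R = 0.725 × 0.19149 × 1.0714 × 1.9787 × 0.22549 = 0.066368.
Required input speed = output speed × R = 363.5 × 0.066368 = 24.125 RPM.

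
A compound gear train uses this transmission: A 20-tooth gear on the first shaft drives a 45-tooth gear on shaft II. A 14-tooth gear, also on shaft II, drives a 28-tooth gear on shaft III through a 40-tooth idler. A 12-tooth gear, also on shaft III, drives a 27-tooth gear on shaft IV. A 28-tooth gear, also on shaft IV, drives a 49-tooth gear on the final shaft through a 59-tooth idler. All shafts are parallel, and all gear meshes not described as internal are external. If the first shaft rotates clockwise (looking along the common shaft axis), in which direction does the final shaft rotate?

the first shaft → shaft II: external mesh, 1 reversal → CCW.
shaft II → shaft III: driver → idler → driven is 2 external meshes, 2 reversals → CCW.
shaft III → shaft IV: external mesh, 1 reversal → CW.
shaft IV → the final shaft: driver → idler → driven is 2 external meshes, 2 reversals → CW.
6 reversals in total — an even number — so the final shaft turns the same way as the first shaft.

clockwise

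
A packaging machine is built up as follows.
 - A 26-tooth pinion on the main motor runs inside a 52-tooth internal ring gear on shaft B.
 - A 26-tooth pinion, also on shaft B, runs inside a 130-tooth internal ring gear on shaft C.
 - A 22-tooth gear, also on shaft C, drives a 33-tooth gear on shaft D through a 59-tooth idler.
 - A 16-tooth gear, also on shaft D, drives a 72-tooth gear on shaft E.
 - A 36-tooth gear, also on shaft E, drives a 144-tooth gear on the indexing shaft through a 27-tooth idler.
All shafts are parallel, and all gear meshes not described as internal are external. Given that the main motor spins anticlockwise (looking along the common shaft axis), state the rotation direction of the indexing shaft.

clockwise

the main motor → shaft B: internal mesh, same direction → CCW.
shaft B → shaft C: internal mesh, same direction → CCW.
shaft C → shaft D: driver → idler → driven is 2 external meshes, 2 reversals → CCW.
shaft D → shaft E: external mesh, 1 reversal → CW.
shaft E → the indexing shaft: driver → idler → driven is 2 external meshes, 2 reversals → CW.
5 reversals in total — an odd number — so the indexing shaft turns opposite to the main motor.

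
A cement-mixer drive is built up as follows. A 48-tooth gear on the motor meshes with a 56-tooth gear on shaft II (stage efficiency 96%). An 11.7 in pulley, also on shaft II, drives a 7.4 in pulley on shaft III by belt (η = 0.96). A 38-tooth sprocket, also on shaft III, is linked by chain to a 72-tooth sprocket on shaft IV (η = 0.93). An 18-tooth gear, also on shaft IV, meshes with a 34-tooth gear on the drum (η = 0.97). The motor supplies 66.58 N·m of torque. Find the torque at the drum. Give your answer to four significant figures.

gear mesh 56/48 = 1.1667 → τ = 66.58·1.1667·0.96 = 74.57 N·m
belt 7.4/11.7 = 0.63248 → τ = 74.57·0.63248·0.96 = 45.277 N·m
chain 72/38 = 1.8947 → τ = 45.277·1.8947·0.93 = 79.783 N·m
gear mesh 34/18 = 1.8889 → τ = 79.783·1.8889·0.97 = 146.18 N·m

146.2 N·m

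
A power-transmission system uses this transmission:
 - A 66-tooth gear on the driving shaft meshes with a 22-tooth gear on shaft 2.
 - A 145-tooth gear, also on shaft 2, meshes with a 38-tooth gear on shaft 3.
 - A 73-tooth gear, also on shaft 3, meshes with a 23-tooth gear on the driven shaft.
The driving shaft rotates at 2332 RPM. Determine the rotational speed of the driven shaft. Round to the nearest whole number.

84728 RPM

Gear mesh: ratio = 22/66 = 0.33333, so shaft 2 turns at 2332 / 0.33333 = 6996 RPM.
Gear mesh: ratio = 38/145 = 0.26207, so shaft 3 turns at 6996 / 0.26207 = 26695 RPM.
Gear mesh: ratio = 23/73 = 0.31507, so the driven shaft turns at 26695 / 0.31507 = 84728 RPM.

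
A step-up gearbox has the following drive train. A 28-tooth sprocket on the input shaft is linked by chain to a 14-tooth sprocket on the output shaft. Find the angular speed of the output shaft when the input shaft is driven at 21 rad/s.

chain 14/28 = 0.5 → 21/0.5 = 42 rad/s

42 rad/s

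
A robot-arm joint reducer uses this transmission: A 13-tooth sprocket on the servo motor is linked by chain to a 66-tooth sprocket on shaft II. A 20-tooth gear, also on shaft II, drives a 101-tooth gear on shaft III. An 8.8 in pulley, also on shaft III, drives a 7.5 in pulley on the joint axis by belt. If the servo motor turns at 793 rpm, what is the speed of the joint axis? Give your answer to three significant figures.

chain 66/13 = 5.0769 → 793/5.0769 = 156.2 rpm
gear mesh 101/20 = 5.05 → 156.2/5.05 = 30.93 rpm
belt 7.5/8.8 = 0.85227 → 30.93/0.85227 = 36.291 rpm

36.3 rpm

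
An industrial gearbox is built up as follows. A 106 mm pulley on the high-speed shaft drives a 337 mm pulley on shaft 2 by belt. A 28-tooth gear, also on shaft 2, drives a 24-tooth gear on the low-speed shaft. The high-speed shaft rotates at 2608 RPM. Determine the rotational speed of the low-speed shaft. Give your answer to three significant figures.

957 RPM

Belt: ratio = 337/106 = 3.1792, so shaft 2 turns at 2608 / 3.1792 = 820.32 RPM.
Gear mesh: ratio = 24/28 = 0.85714, so the low-speed shaft turns at 820.32 / 0.85714 = 957.04 RPM.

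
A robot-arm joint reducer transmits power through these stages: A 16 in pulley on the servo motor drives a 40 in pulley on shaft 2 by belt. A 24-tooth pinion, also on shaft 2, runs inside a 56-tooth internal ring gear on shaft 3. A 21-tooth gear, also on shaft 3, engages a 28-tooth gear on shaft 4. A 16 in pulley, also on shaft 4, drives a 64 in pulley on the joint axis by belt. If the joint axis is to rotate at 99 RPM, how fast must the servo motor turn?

Overall ratio R = 2.5 × 2.3333 × 1.3333 × 4 = 31.111.
Required input speed = output speed × R = 99 × 31.111 = 3080 RPM.

3080 RPM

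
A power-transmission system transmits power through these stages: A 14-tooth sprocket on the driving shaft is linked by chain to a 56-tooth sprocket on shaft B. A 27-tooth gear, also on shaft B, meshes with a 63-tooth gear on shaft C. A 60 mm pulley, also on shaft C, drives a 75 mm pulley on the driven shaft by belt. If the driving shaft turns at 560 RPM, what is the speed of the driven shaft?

48 RPM

Chain: ratio = 56/14 = 4, so shaft B turns at 560 / 4 = 140 RPM.
Gear mesh: ratio = 63/27 = 2.3333, so shaft C turns at 140 / 2.3333 = 60 RPM.
Belt: ratio = 75/60 = 1.25, so the driven shaft turns at 60 / 1.25 = 48 RPM.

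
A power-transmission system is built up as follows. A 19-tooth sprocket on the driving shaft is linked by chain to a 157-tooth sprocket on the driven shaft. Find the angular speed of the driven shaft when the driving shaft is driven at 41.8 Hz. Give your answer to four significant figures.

chain 157/19 = 8.2632 → 41.8/8.2632 = 5.0586 Hz

5.059 Hz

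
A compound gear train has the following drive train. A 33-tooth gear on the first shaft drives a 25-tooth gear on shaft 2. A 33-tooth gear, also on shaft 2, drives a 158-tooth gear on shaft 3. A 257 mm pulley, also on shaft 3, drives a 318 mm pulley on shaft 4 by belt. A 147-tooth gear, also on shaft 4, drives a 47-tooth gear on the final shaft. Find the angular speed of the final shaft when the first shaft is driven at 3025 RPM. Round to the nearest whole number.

2108 RPM

Gear mesh: ratio = 25/33 = 0.75758, so shaft 2 turns at 3025 / 0.75758 = 3993 RPM.
Gear mesh: ratio = 158/33 = 4.7879, so shaft 3 turns at 3993 / 4.7879 = 833.98 RPM.
Belt: ratio = 318/257 = 1.2374, so shaft 4 turns at 833.98 / 1.2374 = 674 RPM.
Gear mesh: ratio = 47/147 = 0.31973, so the final shaft turns at 674 / 0.31973 = 2108.1 RPM.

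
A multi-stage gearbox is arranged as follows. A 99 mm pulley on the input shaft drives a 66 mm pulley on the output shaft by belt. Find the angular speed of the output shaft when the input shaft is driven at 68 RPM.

the input shaft → the output shaft (belt, 66/99): 68 ÷ 0.66667 = 102 RPM

102 RPM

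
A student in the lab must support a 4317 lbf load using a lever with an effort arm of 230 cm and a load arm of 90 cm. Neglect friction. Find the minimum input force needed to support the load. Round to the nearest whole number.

1689 lbf

Lever MA = effort arm / load arm = 230/90 = 2.5556.
Effort = load / MA = 4317 / 2.5556 = 1689.3 lbf.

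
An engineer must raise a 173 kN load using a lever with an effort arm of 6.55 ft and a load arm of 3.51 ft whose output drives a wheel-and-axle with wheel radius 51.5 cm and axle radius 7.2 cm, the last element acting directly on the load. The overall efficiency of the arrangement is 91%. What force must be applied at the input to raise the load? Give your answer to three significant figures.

Lever MA = effort arm / load arm = 6.55/3.51 = 1.8661.
Wheel-and-axle MA = R/r = 51.5/7.2 = 7.1528.
Combined ideal MA = 1.8661 × 7.1528 = 13.348.
Actual MA = 13.348 × 0.91 = 12.146.
Effort = load / actual MA = 173 / 12.146 = 14.243 kN.

14.2 kN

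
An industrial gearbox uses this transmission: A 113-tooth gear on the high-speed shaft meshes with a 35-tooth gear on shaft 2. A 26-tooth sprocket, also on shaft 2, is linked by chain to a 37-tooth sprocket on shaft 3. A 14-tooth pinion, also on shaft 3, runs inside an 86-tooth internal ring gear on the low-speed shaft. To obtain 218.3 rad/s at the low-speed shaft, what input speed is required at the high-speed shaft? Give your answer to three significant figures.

Overall ratio R = 0.30973 × 1.4231 × 6.1429 = 2.7076.
Required input speed = output speed × R = 218.3 × 2.7076 = 591.07 rad/s.

591 rad/s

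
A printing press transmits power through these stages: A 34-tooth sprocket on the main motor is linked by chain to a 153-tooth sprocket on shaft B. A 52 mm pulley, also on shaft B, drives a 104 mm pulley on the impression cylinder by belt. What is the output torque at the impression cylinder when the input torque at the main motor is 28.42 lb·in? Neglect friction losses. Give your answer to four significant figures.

255.8 lb·in

chain 153/34 = 4.5 → τ = 28.42·4.5 = 127.89 lb·in
belt 104/52 = 2 → τ = 127.89·2 = 255.78 lb·in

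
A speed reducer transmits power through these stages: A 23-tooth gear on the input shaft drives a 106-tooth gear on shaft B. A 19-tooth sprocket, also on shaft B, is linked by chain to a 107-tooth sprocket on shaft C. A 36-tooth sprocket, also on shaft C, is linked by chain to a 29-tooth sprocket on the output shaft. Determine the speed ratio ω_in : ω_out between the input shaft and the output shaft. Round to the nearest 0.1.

20.9

Each stage contributes driven/driver: gear mesh 106/23 = 4.6087, chain 107/19 = 5.6316, chain 29/36 = 0.80556.
Overall: 4.6087 × 5.6316 × 0.80556 = 20.908.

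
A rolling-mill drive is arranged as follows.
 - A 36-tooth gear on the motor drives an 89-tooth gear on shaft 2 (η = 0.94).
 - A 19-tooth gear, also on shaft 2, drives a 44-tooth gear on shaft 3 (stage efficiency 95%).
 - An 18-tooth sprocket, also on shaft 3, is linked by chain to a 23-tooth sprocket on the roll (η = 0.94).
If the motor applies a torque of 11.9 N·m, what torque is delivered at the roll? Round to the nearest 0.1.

gear mesh 89/36 = 2.4722 → τ = 11.9·2.4722·0.94 = 27.654 N·m
gear mesh 44/19 = 2.3158 → τ = 27.654·2.3158·0.95 = 60.839 N·m
chain 23/18 = 1.2778 → τ = 60.839·1.2778·0.94 = 73.075 N·m

73.1 N·m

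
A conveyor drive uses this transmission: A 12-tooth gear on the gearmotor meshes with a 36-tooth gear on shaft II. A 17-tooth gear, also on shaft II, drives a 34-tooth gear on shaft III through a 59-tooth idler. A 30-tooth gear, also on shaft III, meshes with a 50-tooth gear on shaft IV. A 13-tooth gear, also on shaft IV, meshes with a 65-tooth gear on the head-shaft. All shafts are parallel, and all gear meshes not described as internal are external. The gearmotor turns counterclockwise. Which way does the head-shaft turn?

clockwise

the gearmotor → shaft II: external mesh, 1 reversal → CW.
shaft II → shaft III: driver → idler → driven is 2 external meshes, 2 reversals → CW.
shaft III → shaft IV: external mesh, 1 reversal → CCW.
shaft IV → the head-shaft: external mesh, 1 reversal → CW.
5 reversals in total — an odd number — so the head-shaft turns opposite to the gearmotor.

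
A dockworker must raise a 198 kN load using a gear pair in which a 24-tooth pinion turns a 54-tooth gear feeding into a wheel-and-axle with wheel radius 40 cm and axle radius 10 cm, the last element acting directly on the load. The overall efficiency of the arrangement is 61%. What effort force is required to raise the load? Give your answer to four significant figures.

Gear pair MA = 54/24 = 2.25.
Wheel-and-axle MA = R/r = 40/10 = 4.
Combined ideal MA = 2.25 × 4 = 9.
Actual MA = 9 × 0.61 = 5.49.
Effort = load / actual MA = 198 / 5.49 = 36.066 kN.

36.07 kN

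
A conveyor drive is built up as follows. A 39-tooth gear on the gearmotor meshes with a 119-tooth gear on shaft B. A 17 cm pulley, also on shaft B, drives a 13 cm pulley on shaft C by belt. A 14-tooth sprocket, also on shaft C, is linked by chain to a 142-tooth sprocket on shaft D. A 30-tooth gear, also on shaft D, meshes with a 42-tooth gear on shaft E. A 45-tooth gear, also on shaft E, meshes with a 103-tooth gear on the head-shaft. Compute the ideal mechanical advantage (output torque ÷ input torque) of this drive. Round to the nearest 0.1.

Each stage contributes driven/driver: gear mesh 119/39 = 3.0513, belt 13/17 = 0.76471, chain 142/14 = 10.143, gear mesh 42/30 = 1.4, gear mesh 103/45 = 2.2889.
Overall: 3.0513 × 0.76471 × 10.143 × 1.4 × 2.2889 = 75.839.

75.8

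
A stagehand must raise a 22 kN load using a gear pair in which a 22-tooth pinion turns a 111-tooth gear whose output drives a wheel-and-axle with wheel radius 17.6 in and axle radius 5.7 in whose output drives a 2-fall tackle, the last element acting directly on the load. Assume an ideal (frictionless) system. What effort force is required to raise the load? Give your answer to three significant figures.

Gear pair MA = 111/22 = 5.0455.
Wheel-and-axle MA = R/r = 17.6/5.7 = 3.0877.
Block-and-tackle MA = number of supporting rope parts = 2.
Combined ideal MA = 5.0455 × 3.0877 × 2 = 31.158.
Effort = load / MA = 22 / 31.158 = 0.70608 kN.

0.706 kN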